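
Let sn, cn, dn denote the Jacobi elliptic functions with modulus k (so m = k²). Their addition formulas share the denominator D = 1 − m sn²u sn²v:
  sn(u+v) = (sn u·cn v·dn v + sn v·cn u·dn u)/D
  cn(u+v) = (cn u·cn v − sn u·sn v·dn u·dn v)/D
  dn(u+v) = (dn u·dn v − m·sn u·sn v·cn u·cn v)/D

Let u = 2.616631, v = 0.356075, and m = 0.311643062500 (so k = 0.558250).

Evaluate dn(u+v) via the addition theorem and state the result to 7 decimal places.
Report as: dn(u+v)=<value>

sn u = 0.7170700816344692, cn u = -0.6970010746223679, dn u = 0.9163822395153012
sn v = 0.3464582353993678, cn v = 0.9380653981061002, dn v = 0.981117960298282
m = k² = 0.3116430625
D = 1 − m·sn²u·sn²v = 0.9807654315339767
dn(u+v) = (dn u·dn v − m·sn u·sn v·cn u·cn v)/D = 0.9497007496730004/0.9807654315339767 = 0.9683260840337845

dn(u+v)=0.9683261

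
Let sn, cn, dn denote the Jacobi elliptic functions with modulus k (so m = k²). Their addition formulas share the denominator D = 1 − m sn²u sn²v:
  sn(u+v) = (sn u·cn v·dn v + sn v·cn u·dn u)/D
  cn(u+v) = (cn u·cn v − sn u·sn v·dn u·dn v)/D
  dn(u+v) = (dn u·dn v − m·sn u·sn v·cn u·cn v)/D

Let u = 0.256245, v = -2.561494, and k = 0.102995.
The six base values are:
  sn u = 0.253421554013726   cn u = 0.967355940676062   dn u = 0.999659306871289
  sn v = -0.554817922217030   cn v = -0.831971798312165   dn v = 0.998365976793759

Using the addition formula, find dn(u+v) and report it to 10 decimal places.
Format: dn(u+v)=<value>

m = k² = 0.010607970025
D = 1 − m·sn²u·sn²v = 0.9997902894175137
dn(u+v) = (dn u·dn v − m·sn u·sn v·cn u·cn v)/D = 0.9968254535315985/0.9997902894175137 = 0.9970345422262076

dn(u+v)=0.9970345422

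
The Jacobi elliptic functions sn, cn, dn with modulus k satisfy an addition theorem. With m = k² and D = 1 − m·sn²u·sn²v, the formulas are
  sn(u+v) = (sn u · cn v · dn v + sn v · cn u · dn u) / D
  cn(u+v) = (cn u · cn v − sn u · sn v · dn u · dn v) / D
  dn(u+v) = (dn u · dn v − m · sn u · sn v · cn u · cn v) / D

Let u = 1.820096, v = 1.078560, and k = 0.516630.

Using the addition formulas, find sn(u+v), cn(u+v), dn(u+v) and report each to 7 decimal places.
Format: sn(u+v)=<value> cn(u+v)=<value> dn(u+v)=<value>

sn u = 0.9942637958498239, cn u = -0.1069556181895072, dn u = 0.8579899310570569
sn v = 0.8596075168685933, cn v = 0.5109549069565836, dn v = 0.8959777063488871
m = k² = 0.2669065569
D = 1 − m·sn²u·sn²v = 0.8050321944877283
sn(u+v) = (sn u·cn v·dn v + sn v·cn u·dn u)/D = 0.3762946787468655/0.8050321944877283 = 0.4674281119729823
cn(u+v) = (cn u·cn v − sn u·sn v·dn u·dn v)/D = -0.7116734847586503/0.8050321944877283 = -0.8840310855039958
dn(u+v) = (dn u·dn v − m·sn u·sn v·cn u·cn v)/D = 0.7812064282414631/0.8050321944877283 = 0.9704039584883604

sn(u+v)=0.4674281 cn(u+v)=-0.8840311 dn(u+v)=0.9704040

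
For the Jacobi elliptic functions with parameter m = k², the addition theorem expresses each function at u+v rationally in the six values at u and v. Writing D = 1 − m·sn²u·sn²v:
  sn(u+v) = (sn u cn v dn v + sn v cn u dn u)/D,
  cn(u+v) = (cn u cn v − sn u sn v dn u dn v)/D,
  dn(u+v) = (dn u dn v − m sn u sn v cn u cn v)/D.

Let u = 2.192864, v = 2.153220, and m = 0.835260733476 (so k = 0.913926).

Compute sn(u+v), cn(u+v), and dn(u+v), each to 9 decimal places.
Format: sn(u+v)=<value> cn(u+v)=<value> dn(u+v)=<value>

sn(u+v)=0.333497456 cn(u+v)=-0.942750999 dn(u+v)=0.952418941

sn u = 0.9980604557095933, cn u = 0.06225212244380838, dn u = 0.4098489658235428
sn v = 0.9969138063115874, cn v = 0.07850390299432748, dn v = 0.412173341950201
m = k² = 0.835260733476
D = 1 − m·sn²u·sn²v = 0.1731038234555536
sn(u+v) = (sn u·cn v·dn v + sn v·cn u·dn u)/D = 0.05772968475655208/0.1731038234555536 = 0.3334974560592236
cn(u+v) = (cn u·cn v − sn u·sn v·dn u·dn v)/D = -0.1631938025564714/0.1731038234555536 = -0.942750999364109
dn(u+v) = (dn u·dn v − m·sn u·sn v·cn u·cn v)/D = 0.1648673602170165/0.1731038234555536 = 0.9524189409909139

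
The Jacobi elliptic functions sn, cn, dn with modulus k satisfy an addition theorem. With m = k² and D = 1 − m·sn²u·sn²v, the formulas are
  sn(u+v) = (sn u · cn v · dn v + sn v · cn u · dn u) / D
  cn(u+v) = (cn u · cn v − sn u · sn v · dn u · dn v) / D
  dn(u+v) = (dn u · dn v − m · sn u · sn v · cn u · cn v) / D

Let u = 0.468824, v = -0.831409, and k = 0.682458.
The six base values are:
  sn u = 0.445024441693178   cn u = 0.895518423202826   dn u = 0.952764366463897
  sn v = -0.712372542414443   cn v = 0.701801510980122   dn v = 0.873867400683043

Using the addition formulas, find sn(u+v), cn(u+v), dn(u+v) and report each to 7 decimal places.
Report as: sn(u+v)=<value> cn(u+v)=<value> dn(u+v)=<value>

sn(u+v)=-0.3513294 cn(u+v)=0.9362519 dn(u+v)=0.9708303

m = k² = 0.465748921764
D = 1 − m·sn²u·sn²v = 0.9531905078197544
sn(u+v) = (sn u·cn v·dn v + sn v·cn u·dn u)/D = -0.3348838663108379/0.9531905078197544 = -0.3513294179532089
cn(u+v) = (cn u·cn v − sn u·sn v·dn u·dn v)/D = 0.8924264341010894/0.9531905078197544 = 0.9362519105885229
dn(u+v) = (dn u·dn v − m·sn u·sn v·cn u·cn v)/D = 0.9253862463292207/0.9531905078197544 = 0.9708303206311498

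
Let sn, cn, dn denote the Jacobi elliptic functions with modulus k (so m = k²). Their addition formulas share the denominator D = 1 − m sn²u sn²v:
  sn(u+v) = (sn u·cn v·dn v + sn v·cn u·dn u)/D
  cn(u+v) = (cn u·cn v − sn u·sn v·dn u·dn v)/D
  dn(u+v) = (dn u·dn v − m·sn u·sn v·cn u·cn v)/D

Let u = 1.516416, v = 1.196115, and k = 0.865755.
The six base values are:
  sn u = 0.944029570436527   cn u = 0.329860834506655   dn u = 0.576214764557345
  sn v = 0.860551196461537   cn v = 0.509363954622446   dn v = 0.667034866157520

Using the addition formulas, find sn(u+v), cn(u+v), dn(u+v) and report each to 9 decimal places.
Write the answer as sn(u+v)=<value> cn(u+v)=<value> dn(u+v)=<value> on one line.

sn(u+v)=0.958406074 cn(u+v)=-0.285408124 dn(u+v)=0.558142887

m = k² = 0.749531720025
D = 1 − m·sn²u·sn²v = 0.505331063846671
sn(u+v) = (sn u·cn v·dn v + sn v·cn u·dn u)/D = 0.4843123610309677/0.505331063846671 = 0.9584060741176189
cn(u+v) = (cn u·cn v − sn u·sn v·dn u·dn v)/D = -0.1442255907979503/0.505331063846671 = -0.2854081237359112
dn(u+v) = (dn u·dn v − m·sn u·sn v·cn u·cn v)/D = 0.2820469390617053/0.505331063846671 = 0.5581428873869602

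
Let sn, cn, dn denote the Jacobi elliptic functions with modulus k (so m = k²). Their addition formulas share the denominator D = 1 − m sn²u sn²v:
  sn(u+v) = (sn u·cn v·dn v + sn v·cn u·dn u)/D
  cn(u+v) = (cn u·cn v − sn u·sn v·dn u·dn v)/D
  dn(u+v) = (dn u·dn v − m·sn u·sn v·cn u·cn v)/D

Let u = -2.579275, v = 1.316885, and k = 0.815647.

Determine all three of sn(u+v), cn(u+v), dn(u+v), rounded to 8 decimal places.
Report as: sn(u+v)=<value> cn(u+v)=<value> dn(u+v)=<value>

sn(u+v)=-0.89134907 cn(u+v)=0.45331758 dn(u+v)=0.68660972

sn u = -0.9460046055283759, cn u = -0.3241531834165783, dn u = 0.6361009832404529
sn v = 0.9075184588548429, cn v = 0.4200121984392011, dn v = 0.6723705715259453
m = k² = 0.665280028609
D = 1 − m·sn²u·sn²v = 0.5096548066968705
sn(u+v) = (sn u·cn v·dn v + sn v·cn u·dn u)/D = -0.4542803401889311/0.5096548066968705 = -0.8913490743532324
cn(u+v) = (cn u·cn v − sn u·sn v·dn u·dn v)/D = 0.2310354832207674/0.5096548066968705 = 0.4533175792417892
dn(u+v) = (dn u·dn v − m·sn u·sn v·cn u·cn v)/D = 0.3499339438148698/0.5096548066968705 = 0.6866097193958213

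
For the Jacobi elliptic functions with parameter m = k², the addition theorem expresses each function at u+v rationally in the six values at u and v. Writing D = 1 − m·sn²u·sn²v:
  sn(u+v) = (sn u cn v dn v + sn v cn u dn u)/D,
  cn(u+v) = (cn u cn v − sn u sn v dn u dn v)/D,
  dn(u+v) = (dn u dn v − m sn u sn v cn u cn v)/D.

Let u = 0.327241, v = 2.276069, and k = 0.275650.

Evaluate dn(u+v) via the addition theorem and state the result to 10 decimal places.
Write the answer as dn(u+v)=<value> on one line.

sn u = 0.3210204686102763, cn u = 0.9470722563422701, dn u = 0.9960771281235322
sn v = 0.7952334898554236, cn v = -0.6063033041410577, dn v = 0.9756785744754318
m = k² = 0.0759829225
D = 1 − m·sn²u·sn²v = 0.9950481125518153
dn(u+v) = (dn u·dn v − m·sn u·sn v·cn u·cn v)/D = 0.9829893487745499/0.9950481125518153 = 0.9878812254149796

dn(u+v)=0.9878812254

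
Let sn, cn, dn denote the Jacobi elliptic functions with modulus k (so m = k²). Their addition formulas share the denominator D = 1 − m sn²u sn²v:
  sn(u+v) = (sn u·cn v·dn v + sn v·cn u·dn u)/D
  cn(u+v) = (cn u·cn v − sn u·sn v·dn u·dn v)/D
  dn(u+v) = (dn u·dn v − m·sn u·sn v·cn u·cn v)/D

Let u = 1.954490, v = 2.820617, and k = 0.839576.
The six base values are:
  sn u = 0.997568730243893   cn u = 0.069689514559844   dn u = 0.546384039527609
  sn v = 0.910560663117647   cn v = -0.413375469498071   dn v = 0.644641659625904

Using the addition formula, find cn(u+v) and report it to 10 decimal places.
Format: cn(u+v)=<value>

cn(u+v)=-0.8335242519

m = k² = 0.704887859776
D = 1 − m·sn²u·sn²v = 0.4184012633152248
cn(u+v) = (cn u·cn v − sn u·sn v·dn u·dn v)/D = -0.3487475999827127/0.4184012633152248 = -0.8335242518614606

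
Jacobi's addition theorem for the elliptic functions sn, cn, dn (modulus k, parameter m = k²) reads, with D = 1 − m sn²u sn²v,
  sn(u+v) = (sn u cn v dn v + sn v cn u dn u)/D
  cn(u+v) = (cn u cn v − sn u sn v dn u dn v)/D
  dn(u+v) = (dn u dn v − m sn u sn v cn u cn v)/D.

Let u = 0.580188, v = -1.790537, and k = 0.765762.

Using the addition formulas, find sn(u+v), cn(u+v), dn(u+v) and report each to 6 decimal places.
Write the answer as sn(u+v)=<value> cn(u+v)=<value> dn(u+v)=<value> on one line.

sn u = 0.5332805655816404, cn u = 0.8459384365146945, dn u = 0.9128182821358264
sn v = -0.9956617833469723, cn v = 0.09304629590868583, dn v = 0.6470589692002755
m = k² = 0.586391440644
D = 1 − m·sn²u·sn²v = 0.8346809838767375
sn(u+v) = (sn u·cn v·dn v + sn v·cn u·dn u)/D = -0.736731226720931/0.8346809838767375 = -0.88265006745347
cn(u+v) = (cn u·cn v − sn u·sn v·dn u·dn v)/D = 0.3923256866682459/0.8346809838767375 = 0.4700306994488604
dn(u+v) = (dn u·dn v − m·sn u·sn v·cn u·cn v)/D = 0.6151544211190175/0.8346809838767375 = 0.7369934537886408

sn(u+v)=-0.882650 cn(u+v)=0.470031 dn(u+v)=0.736993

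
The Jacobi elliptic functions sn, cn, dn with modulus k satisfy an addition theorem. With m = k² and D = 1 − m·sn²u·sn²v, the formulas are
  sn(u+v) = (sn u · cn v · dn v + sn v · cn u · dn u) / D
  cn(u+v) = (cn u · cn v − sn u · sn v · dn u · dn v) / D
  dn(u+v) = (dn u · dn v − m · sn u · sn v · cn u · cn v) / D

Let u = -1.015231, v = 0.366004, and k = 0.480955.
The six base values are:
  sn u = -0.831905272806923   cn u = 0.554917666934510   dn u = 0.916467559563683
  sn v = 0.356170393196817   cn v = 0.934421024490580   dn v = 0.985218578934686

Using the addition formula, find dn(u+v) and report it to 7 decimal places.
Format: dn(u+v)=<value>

dn(u+v)=0.9579139

m = k² = 0.231317712025
D = 1 − m·sn²u·sn²v = 0.9796917606445637
dn(u+v) = (dn u·dn v − m·sn u·sn v·cn u·cn v)/D = 0.9384604010777843/0.9796917606445637 = 0.9579139467911292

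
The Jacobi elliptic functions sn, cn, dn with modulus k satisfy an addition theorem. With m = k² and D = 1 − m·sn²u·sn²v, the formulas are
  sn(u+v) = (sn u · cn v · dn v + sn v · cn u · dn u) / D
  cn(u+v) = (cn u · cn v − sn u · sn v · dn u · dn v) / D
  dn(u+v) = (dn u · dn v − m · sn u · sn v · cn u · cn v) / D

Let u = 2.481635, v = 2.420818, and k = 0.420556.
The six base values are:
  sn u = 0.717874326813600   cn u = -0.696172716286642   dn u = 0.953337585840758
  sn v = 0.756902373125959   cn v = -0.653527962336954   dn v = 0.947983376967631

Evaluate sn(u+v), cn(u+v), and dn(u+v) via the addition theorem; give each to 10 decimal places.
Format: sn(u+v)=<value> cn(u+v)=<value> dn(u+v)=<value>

sn(u+v)=-0.9992746350 cn(u+v)=-0.0380815433 dn(u+v)=0.9074079262

m = k² = 0.176867349136
D = 1 − m·sn²u·sn²v = 0.947781517771508
sn(u+v) = (sn u·cn v·dn v + sn v·cn u·dn u)/D = -0.9470940301863224/0.947781517771508 = -0.9992746349529984
cn(u+v) = (cn u·cn v − sn u·sn v·dn u·dn v)/D = -0.03609298290101162/0.947781517771508 = -0.03808154329267365
dn(u+v) = (dn u·dn v − m·sn u·sn v·cn u·cn v)/D = 0.8600244615630205/0.947781517771508 = 0.9074079262330119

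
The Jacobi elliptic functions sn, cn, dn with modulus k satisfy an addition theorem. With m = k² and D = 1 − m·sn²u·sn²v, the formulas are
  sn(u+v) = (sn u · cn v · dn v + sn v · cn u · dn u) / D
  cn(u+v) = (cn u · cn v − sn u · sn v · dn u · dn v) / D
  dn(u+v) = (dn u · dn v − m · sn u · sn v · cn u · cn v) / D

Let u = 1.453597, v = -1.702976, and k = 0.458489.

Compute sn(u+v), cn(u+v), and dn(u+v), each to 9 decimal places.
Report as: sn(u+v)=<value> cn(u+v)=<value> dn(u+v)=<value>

sn u = 0.9823807708042086, cn u = 0.1868903987745999, dn u = 0.8928214445001562
sn v = -0.9994247550566423, cn v = -0.03391399386640365, dn v = 0.8888361009129369
m = k² = 0.210212163121
D = 1 − m·sn²u·sn²v = 0.7973634643600679
sn(u+v) = (sn u·cn v·dn v + sn v·cn u·dn u)/D = -0.1963766389119296/0.7973634643600679 = -0.2462824642580453
cn(u+v) = (cn u·cn v − sn u·sn v·dn u·dn v)/D = 0.7728031508643989/0.7973634643600679 = 0.9691980952307865
dn(u+v) = (dn u·dn v − m·sn u·sn v·cn u·cn v)/D = 0.7922637930501934/0.7973634643600679 = 0.993604332857203

sn(u+v)=-0.246282464 cn(u+v)=0.969198095 dn(u+v)=0.993604333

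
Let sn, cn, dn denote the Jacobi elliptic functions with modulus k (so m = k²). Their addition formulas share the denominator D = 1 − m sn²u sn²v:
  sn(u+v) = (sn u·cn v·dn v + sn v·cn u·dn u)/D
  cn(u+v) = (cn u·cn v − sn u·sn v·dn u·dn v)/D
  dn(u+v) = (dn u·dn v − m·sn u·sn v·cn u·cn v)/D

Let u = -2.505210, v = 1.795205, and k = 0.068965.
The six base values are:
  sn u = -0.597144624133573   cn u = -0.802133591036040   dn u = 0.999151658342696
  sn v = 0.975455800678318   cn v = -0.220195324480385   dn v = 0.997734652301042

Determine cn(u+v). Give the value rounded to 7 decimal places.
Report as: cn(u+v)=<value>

m = k² = 0.004756171225
D = 1 − m·sn²u·sn²v = 0.9983862668292208
cn(u+v) = (cn u·cn v − sn u·sn v·dn u·dn v)/D = 0.7573016859596255/0.9983862668292208 = 0.7585257441137919

cn(u+v)=0.7585257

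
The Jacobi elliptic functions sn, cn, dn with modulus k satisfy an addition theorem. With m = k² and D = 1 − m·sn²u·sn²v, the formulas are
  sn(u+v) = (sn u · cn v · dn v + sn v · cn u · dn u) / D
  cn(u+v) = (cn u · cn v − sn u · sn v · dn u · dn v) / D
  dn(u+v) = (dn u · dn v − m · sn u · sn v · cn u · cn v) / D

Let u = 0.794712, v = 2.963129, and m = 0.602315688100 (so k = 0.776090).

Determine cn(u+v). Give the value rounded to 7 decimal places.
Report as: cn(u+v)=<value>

cn(u+v)=-0.9893607

sn u = 0.6821956565277655, cn u = 0.7311696699225502, dn u = 0.8483441232942501
sn v = 0.7654034836225114, cn v = -0.6435507029430734, dn v = 0.8044488025139938
m = k² = 0.6023156881
D = 1 − m·sn²u·sn²v = 0.8357811736091309
cn(u+v) = (cn u·cn v − sn u·sn v·dn u·dn v)/D = -0.8268890824767683/0.8357811736091309 = -0.9893607424848251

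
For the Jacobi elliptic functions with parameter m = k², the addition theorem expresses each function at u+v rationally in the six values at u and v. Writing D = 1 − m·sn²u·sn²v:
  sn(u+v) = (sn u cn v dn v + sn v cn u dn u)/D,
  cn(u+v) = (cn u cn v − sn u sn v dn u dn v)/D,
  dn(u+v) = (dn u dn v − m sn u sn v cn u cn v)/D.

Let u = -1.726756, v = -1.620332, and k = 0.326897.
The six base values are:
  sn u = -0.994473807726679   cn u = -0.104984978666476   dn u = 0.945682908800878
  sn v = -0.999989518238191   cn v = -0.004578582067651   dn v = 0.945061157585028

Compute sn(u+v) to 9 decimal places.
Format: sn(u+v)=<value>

m = k² = 0.106861648609
D = 1 − m·sn²u·sn²v = 0.8943183794920698
sn(u+v) = (sn u·cn v·dn v + sn v·cn u·dn u)/D = 0.1035845873637509/0.8943183794920698 = 0.1158251800914368

sn(u+v)=0.115825180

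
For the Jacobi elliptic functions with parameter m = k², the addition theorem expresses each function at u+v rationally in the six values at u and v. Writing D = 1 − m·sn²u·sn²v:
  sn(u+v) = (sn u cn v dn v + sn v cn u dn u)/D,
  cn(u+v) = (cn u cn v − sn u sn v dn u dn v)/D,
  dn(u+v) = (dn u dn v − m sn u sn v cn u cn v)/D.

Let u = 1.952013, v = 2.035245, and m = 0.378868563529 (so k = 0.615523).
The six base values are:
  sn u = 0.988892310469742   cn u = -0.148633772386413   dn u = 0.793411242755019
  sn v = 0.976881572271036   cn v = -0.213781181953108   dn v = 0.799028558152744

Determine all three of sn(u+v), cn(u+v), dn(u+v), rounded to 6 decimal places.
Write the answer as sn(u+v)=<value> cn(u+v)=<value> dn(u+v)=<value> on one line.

m = k² = 0.378868563529
D = 1 − m·sn²u·sn²v = 0.6464340730278355
sn(u+v) = (sn u·cn v·dn v + sn v·cn u·dn u)/D = -0.2841212872938991/0.6464340730278355 = -0.439520902670093
cn(u+v) = (cn u·cn v − sn u·sn v·dn u·dn v)/D = -0.5806480042829861/0.6464340730278355 = -0.8982323619843958
dn(u+v) = (dn u·dn v − m·sn u·sn v·cn u·cn v)/D = 0.6223285961889079/0.6464340730278355 = 0.9627100769518231

sn(u+v)=-0.439521 cn(u+v)=-0.898232 dn(u+v)=0.962710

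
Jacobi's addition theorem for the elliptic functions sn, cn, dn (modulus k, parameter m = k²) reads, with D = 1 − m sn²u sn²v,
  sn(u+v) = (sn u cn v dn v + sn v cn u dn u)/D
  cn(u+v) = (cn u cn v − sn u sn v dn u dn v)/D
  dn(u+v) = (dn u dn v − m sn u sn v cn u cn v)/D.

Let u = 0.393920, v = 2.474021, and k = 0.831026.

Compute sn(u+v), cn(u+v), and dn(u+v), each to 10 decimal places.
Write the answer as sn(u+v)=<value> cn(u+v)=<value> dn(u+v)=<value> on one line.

sn(u+v)=0.8864115631 cn(u+v)=-0.4628979810 dn(u+v)=0.6762948232

sn u = 0.3775336136151669, cn u = 0.9259958804393645, dn u = 0.9495088500326603
sn v = 0.9727958870388779, cn v = -0.2316638991302762, dn v = 0.5886078883250227
m = k² = 0.690604212676
D = 1 − m·sn²u·sn²v = 0.9068497714752647
sn(u+v) = (sn u·cn v·dn v + sn v·cn u·dn u)/D = 0.8038421234252431/0.9068497714752647 = 0.8864115630944599
cn(u+v) = (cn u·cn v − sn u·sn v·dn u·dn v)/D = -0.4197789282848009/0.9068497714752647 = -0.4628979809984446
dn(u+v) = (dn u·dn v − m·sn u·sn v·cn u·cn v)/D = 0.613297805862901/0.9068497714752647 = 0.6762948231934679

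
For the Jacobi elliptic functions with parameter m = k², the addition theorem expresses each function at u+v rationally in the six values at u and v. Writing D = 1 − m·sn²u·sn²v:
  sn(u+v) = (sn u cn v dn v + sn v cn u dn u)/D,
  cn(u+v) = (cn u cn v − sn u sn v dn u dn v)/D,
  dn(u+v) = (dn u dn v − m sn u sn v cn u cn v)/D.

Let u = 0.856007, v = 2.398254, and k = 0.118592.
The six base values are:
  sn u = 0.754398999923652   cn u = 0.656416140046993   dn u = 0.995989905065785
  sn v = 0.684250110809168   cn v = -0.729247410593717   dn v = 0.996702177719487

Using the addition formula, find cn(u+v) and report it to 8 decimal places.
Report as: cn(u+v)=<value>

m = k² = 0.014064062464
D = 1 − m·sn²u·sn²v = 0.9962524904570993
cn(u+v) = (cn u·cn v − sn u·sn v·dn u·dn v)/D = -0.9911218668678743/0.9962524904570993 = -0.9948500770252821

cn(u+v)=-0.99485008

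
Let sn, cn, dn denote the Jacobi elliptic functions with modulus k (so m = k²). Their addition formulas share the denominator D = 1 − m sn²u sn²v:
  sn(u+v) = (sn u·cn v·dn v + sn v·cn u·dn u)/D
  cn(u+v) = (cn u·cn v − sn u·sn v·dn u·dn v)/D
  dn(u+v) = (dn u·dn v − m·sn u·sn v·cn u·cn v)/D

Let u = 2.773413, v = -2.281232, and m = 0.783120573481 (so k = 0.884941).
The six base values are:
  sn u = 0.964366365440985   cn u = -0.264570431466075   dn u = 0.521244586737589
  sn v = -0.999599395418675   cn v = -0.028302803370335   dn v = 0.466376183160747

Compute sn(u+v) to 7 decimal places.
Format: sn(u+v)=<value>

sn(u+v)=0.4595327

m = k² = 0.783120573481
D = 1 − m·sn²u·sn²v = 0.272279326224796
sn(u+v) = (sn u·cn v·dn v + sn v·cn u·dn u)/D = 0.1251212612557255/0.272279326224796 = 0.459532726889534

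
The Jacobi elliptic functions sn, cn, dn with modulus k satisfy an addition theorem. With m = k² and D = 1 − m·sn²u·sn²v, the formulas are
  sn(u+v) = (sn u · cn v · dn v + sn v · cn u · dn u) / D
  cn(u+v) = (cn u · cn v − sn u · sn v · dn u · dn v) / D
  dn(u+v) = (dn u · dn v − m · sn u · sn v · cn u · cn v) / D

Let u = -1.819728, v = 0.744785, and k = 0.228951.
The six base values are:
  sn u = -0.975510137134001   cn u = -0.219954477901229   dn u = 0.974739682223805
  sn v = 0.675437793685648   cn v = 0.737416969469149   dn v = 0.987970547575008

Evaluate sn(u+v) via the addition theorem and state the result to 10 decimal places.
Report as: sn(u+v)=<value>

sn(u+v)=-0.8754395822

m = k² = 0.052418560401
D = 1 − m·sn²u·sn²v = 0.9772427710712805
sn(u+v) = (sn u·cn v·dn v + sn v·cn u·dn u)/D = -0.8555170032592646/0.9772427710712805 = -0.8754395822456924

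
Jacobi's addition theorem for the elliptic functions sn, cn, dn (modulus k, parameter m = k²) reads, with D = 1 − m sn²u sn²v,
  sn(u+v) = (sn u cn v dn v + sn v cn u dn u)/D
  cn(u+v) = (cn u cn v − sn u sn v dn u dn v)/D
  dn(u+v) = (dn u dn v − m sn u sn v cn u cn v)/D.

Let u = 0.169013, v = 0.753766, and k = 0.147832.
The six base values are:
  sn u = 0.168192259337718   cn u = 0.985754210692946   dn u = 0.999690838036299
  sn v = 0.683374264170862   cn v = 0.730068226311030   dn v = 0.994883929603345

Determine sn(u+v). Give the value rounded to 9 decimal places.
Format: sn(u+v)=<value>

sn(u+v)=0.795824172

m = k² = 0.021854300224
D = 1 − m·sn²u·sn²v = 0.9997112871243112
sn(u+v) = (sn u·cn v·dn v + sn v·cn u·dn u)/D = 0.7955944076473978/0.9997112871243112 = 0.7958241723327346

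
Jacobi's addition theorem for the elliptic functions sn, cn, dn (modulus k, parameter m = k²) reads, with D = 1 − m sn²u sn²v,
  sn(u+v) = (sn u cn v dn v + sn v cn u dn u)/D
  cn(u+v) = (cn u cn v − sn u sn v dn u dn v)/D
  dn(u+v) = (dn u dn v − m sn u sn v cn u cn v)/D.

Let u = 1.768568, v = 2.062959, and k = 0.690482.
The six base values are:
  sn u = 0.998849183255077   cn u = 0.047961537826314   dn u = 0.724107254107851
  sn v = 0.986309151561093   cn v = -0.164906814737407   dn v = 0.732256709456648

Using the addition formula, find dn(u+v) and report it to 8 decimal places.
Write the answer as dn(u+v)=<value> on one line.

m = k² = 0.476765392324
D = 1 − m·sn²u·sn²v = 0.5372667721661869
dn(u+v) = (dn u·dn v − m·sn u·sn v·cn u·cn v)/D = 0.53394731468929/0.5372667721661869 = 0.9938215842689969

dn(u+v)=0.99382158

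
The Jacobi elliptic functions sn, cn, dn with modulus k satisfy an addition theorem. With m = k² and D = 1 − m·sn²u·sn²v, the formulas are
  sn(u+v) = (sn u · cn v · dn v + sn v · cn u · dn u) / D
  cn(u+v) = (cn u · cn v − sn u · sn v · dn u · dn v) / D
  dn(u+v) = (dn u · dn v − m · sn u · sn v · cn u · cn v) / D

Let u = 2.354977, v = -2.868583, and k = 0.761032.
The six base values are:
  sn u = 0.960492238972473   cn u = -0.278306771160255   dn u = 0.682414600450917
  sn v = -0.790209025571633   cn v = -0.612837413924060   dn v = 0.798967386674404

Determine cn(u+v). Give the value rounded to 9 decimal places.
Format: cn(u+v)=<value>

m = k² = 0.579169705024
D = 1 − m·sn²u·sn²v = 0.666360448715302
cn(u+v) = (cn u·cn v − sn u·sn v·dn u·dn v)/D = 0.5843784518593447/0.666360448715302 = 0.8769704939511146

cn(u+v)=0.876970494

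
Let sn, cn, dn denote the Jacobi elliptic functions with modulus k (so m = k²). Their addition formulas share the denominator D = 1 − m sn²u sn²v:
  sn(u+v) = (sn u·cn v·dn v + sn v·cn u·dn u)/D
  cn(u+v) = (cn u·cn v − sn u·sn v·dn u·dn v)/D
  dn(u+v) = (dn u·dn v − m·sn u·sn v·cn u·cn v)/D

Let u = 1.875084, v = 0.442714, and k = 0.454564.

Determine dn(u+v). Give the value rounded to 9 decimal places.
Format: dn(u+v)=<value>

dn(u+v)=0.926058457

sn u = 0.9821524007783147, cn u = -0.188086846019047, dn u = 0.8948080207294886
sn v = 0.4257998163813321, cn v = 0.9048173939362704, dn v = 0.9810897678345541
m = k² = 0.206628430096
D = 1 − m·sn²u·sn²v = 0.9638624437357163
dn(u+v) = (dn u·dn v − m·sn u·sn v·cn u·cn v)/D = 0.8925929672911828/0.9638624437357163 = 0.9260584568807258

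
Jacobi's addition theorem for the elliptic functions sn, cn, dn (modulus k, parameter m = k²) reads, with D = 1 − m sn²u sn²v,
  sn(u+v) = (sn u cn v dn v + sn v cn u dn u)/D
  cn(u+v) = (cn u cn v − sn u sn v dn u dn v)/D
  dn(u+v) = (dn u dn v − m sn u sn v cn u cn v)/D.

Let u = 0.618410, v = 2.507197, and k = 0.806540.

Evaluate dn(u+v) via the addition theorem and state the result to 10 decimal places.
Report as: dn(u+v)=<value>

dn(u+v)=0.8051322321

sn u = 0.5603978946718636, cn u = 0.8282235203417873, dn u = 0.8920263899000157
sn v = 0.9544868686414047, cn v = -0.2982529423008697, dn v = 0.6382467701520081
m = k² = 0.6505067716
D = 1 − m·sn²u·sn²v = 0.8138835638678087
dn(u+v) = (dn u·dn v − m·sn u·sn v·cn u·cn v)/D = 0.6552838904715213/0.8138835638678087 = 0.8051322321308761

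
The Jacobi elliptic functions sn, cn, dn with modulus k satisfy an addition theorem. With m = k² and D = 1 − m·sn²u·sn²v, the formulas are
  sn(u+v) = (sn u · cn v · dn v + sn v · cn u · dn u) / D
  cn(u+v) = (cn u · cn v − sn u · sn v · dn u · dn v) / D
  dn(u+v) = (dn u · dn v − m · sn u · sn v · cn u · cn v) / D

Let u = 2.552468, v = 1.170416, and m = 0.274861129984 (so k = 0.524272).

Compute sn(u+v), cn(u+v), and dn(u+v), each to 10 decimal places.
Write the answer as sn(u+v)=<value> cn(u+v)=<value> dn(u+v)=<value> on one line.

sn u = 0.7328630861172534, cn u = -0.6803761437665898, dn u = 0.9232417354832218
sn v = 0.8977846140929126, cn v = 0.4404347700829715, dn v = 0.8823022146437515
m = k² = 0.274861129984
D = 1 − m·sn²u·sn²v = 0.8810119524147844
sn(u+v) = (sn u·cn v·dn v + sn v·cn u·dn u)/D = -0.2791568044801532/0.8810119524147844 = -0.3168592704276105
cn(u+v) = (cn u·cn v − sn u·sn v·dn u·dn v)/D = -0.8356156645313321/0.8810119524147844 = -0.9484725629896114
dn(u+v) = (dn u·dn v − m·sn u·sn v·cn u·cn v)/D = 0.8687707055510414/0.8810119524147844 = 0.9861054701582757

sn(u+v)=-0.3168592704 cn(u+v)=-0.9484725630 dn(u+v)=0.9861054702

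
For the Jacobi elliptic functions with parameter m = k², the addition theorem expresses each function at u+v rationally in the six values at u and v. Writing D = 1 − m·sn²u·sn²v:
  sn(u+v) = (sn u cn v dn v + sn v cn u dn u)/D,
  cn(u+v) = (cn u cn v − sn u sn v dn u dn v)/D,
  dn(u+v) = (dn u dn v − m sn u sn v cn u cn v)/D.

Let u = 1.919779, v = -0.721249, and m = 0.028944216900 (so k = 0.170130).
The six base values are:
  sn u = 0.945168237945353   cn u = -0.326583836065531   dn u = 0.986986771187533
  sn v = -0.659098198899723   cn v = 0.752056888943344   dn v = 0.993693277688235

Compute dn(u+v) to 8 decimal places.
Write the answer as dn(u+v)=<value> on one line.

m = k² = 0.0289442169
D = 1 − m·sn²u·sn²v = 0.9887674000557686
dn(u+v) = (dn u·dn v − m·sn u·sn v·cn u·cn v)/D = 0.9763335199835832/0.9887674000557686 = 0.9874248685065021

dn(u+v)=0.98742487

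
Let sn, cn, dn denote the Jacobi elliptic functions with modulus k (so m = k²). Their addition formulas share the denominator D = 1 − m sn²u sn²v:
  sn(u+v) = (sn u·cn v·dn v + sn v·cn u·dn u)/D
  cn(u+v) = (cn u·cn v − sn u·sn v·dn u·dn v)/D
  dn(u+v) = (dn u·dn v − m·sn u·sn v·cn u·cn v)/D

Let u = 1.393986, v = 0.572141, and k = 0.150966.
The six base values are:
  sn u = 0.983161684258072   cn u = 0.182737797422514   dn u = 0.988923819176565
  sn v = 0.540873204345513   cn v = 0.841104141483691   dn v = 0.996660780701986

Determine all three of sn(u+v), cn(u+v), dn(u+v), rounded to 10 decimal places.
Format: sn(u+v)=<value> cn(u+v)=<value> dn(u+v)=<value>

m = k² = 0.022790733156
D = 1 − m·sn²u·sn²v = 0.9935553532288146
sn(u+v) = (sn u·cn v·dn v + sn v·cn u·dn u)/D = 0.921923256545175/0.9935553532288146 = 0.9279032653280438
cn(u+v) = (cn u·cn v − sn u·sn v·dn u·dn v)/D = -0.3704183431888516/0.9935553532288146 = -0.372821043120629
dn(u+v) = (dn u·dn v − m·sn u·sn v·cn u·cn v)/D = 0.9837588258410926/0.9935553532288146 = 0.9901399279306527

sn(u+v)=0.9279032653 cn(u+v)=-0.3728210431 dn(u+v)=0.9901399279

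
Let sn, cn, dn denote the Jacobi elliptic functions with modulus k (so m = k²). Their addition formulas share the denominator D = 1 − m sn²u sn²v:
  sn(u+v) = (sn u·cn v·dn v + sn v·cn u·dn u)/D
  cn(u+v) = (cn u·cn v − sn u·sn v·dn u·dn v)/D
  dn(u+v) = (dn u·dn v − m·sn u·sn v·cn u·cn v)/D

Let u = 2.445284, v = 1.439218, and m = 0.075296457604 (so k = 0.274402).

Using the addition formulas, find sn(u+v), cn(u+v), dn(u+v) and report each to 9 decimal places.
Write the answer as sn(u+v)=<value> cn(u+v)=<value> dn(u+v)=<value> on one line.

sn(u+v)=-0.626861459 cn(u+v)=-0.779130741 dn(u+v)=0.985094848

sn u = 0.683993847675967, cn u = -0.7294877766908956, dn u = 0.9822284531879121
sn v = 0.9878124623889835, cn v = 0.1556487685431946, dn v = 0.9625630966196062
m = k² = 0.075296457604
D = 1 − m·sn²u·sn²v = 0.9656261689846769
sn(u+v) = (sn u·cn v·dn v + sn v·cn u·dn u)/D = -0.6053138290570953/0.9656261689846769 = -0.626861458915889
cn(u+v) = (cn u·cn v − sn u·sn v·dn u·dn v)/D = -0.7523490324179738/0.9656261689846769 = -0.7791307408425387
dn(u+v) = (dn u·dn v − m·sn u·sn v·cn u·cn v)/D = 0.9512333637735576/0.9656261689846769 = 0.9850948475989907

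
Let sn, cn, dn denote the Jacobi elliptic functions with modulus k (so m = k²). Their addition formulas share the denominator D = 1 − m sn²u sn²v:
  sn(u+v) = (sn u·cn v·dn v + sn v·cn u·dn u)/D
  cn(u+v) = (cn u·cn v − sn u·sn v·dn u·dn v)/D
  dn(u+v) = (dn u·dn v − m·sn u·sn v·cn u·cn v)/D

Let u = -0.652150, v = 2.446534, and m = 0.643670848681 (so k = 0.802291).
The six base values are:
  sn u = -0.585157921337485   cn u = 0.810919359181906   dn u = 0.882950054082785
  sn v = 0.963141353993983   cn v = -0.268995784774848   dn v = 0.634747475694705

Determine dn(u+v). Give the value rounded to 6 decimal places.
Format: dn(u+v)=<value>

m = k² = 0.643670848681
D = 1 − m·sn²u·sn²v = 0.7955486048449284
dn(u+v) = (dn u·dn v − m·sn u·sn v·cn u·cn v)/D = 0.4813186896319697/0.7955486048449284 = 0.6050148120438101

dn(u+v)=0.605015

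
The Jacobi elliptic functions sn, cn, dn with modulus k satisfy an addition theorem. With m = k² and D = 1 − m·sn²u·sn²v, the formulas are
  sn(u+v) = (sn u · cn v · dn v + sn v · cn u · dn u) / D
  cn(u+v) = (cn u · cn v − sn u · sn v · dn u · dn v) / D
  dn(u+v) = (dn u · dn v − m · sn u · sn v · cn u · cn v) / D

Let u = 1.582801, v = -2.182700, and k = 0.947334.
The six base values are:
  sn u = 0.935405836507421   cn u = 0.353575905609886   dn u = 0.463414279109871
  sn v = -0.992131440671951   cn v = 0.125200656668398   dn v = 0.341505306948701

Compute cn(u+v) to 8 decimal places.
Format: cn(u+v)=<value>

m = k² = 0.897441707556
D = 1 − m·sn²u·sn²v = 0.227061704563913
cn(u+v) = (cn u·cn v − sn u·sn v·dn u·dn v)/D = 0.1911389709495793/0.227061704563913 = 0.8417930769817584

cn(u+v)=0.84179308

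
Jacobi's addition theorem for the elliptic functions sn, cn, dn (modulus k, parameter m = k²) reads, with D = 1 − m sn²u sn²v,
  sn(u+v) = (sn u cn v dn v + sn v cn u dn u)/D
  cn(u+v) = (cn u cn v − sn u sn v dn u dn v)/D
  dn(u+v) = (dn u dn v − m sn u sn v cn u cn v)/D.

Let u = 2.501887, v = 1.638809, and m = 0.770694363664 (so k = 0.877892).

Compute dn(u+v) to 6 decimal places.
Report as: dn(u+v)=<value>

sn u = 0.9889842523300598, cn u = -0.1480207709855366, dn u = 0.4961770494514213
sn v = 0.9618619734480754, cn v = 0.2735352701838904, dn v = 0.5356959759080554
m = k² = 0.770694363664
D = 1 − m·sn²u·sn²v = 0.302592767977869
dn(u+v) = (dn u·dn v − m·sn u·sn v·cn u·cn v)/D = 0.2954839042971811/0.302592767977869 = 0.976506828870385

dn(u+v)=0.976507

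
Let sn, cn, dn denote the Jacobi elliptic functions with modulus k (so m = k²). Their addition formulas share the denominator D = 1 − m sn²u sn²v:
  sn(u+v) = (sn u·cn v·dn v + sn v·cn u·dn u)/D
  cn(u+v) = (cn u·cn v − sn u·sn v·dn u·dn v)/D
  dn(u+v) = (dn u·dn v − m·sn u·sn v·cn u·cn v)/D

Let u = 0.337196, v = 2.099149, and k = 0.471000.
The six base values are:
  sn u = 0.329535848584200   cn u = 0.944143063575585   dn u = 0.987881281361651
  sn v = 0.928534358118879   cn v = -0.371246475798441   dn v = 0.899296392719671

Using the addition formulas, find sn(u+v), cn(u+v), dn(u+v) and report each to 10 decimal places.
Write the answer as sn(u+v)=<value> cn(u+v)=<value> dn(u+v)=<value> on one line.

m = k² = 0.221841
D = 1 − m·sn²u·sn²v = 0.9792296840209069
sn(u+v) = (sn u·cn v·dn v + sn v·cn u·dn u)/D = 0.756026123679334/0.9792296840209069 = 0.772062097397767
cn(u+v) = (cn u·cn v − sn u·sn v·dn u·dn v)/D = -0.6223465870253372/0.9792296840209069 = -0.6355471011355185
dn(u+v) = (dn u·dn v − m·sn u·sn v·cn u·cn v)/D = 0.9121907112232245/0.9792296840209069 = 0.931539072097562

sn(u+v)=0.7720620974 cn(u+v)=-0.6355471011 dn(u+v)=0.9315390721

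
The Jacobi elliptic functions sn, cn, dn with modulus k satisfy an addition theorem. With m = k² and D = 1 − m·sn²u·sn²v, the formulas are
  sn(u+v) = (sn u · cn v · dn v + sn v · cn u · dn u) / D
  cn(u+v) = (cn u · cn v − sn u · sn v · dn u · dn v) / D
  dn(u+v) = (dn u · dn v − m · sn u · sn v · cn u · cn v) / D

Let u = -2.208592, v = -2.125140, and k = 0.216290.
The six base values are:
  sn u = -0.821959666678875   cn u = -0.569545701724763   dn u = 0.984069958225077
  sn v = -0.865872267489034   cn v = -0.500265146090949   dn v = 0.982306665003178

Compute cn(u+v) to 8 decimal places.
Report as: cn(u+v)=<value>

cn(u+v)=-0.41284149

m = k² = 0.0467813641
D = 1 − m·sn²u·sn²v = 0.9763036445243164
cn(u+v) = (cn u·cn v − sn u·sn v·dn u·dn v)/D = -0.4030586532725983/0.9763036445243164 = -0.4128414920226793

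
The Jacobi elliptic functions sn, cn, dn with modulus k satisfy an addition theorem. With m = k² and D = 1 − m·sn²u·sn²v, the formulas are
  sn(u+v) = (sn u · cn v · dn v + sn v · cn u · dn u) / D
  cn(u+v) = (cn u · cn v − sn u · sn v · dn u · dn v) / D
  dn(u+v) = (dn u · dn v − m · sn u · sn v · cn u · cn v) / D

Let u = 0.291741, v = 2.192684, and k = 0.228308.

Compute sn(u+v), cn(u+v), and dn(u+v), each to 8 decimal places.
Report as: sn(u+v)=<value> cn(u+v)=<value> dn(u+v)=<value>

sn(u+v)=0.64165940 cn(u+v)=-0.76698971 dn(u+v)=0.98921127

sn u = 0.2874170160324597, cn u = 0.9578055433620108, dn u = 0.9978447111440937
sn v = 0.8328043329554193, cn v = -0.5535674692489428, dn v = 0.9817577820965176
m = k² = 0.052124542864
D = 1 − m·sn²u·sn²v = 0.9970135643325033
sn(u+v) = (sn u·cn v·dn v + sn v·cn u·dn u)/D = 0.6397431216116375/0.9970135643325033 = 0.6416593961185904
cn(u+v) = (cn u·cn v − sn u·sn v·dn u·dn v)/D = -0.7646991472557036/0.9970135643325033 = -0.7669897126902849
dn(u+v) = (dn u·dn v − m·sn u·sn v·cn u·cn v)/D = 0.9862570506932536/0.9970135643325033 = 0.9892112665022255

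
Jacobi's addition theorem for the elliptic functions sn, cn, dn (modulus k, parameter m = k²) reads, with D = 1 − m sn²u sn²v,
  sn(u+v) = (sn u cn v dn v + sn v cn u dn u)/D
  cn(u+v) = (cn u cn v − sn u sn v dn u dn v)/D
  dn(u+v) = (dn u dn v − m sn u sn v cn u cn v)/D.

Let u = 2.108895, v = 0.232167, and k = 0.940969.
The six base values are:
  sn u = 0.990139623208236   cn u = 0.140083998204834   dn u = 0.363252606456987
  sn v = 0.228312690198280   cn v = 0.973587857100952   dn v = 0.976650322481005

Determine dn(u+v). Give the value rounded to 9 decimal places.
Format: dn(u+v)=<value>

m = k² = 0.885422658961
D = 1 − m·sn²u·sn²v = 0.9547515595431696
dn(u+v) = (dn u·dn v − m·sn u·sn v·cn u·cn v)/D = 0.3274721484682174/0.9547515595431696 = 0.3429920016311957

dn(u+v)=0.342992002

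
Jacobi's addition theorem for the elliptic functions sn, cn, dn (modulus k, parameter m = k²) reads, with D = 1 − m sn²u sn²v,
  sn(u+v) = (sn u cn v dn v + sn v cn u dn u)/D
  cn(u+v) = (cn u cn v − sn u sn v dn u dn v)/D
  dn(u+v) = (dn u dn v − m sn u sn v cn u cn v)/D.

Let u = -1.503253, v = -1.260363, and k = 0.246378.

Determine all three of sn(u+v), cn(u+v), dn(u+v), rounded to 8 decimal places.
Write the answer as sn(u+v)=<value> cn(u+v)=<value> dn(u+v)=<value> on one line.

sn(u+v)=-0.41376966 cn(u+v)=-0.91038161 dn(u+v)=0.99479017

sn u = -0.9960068852801679, cn u = 0.08927644971938777, dn u = 0.969423382362789
sn v = -0.9476022287195681, cn v = 0.3194526821388534, dn v = 0.9723644035684239
m = k² = 0.060702118884
D = 1 − m·sn²u·sn²v = 0.945926973342345
sn(u+v) = (sn u·cn v·dn v + sn v·cn u·dn u)/D = -0.3913958826265944/0.945926973342345 = -0.4137696605094508
cn(u+v) = (cn u·cn v − sn u·sn v·dn u·dn v)/D = -0.8611545168897151/0.945926973342345 = -0.9103816057247059
dn(u+v) = (dn u·dn v − m·sn u·sn v·cn u·cn v)/D = 0.940998850462172/0.945926973342345 = 0.9947901656057444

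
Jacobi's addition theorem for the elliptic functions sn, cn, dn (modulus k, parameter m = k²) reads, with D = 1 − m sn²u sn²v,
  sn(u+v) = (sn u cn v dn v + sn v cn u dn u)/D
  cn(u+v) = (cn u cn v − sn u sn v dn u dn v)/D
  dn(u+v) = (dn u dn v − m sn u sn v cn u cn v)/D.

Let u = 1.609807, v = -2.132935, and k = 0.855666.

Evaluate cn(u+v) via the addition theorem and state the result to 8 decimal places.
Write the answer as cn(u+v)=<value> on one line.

cn(u+v)=0.87434155

sn u = 0.9622547906998633, cn u = 0.2721501750415794, dn u = 0.5675068027048019
sn v = -0.9999930266442625, cn v = -0.003734523108406017, dn v = 0.5175383151928855
m = k² = 0.732164303556
D = 1 − m·sn²u·sn²v = 0.3220734260614538
cn(u+v) = (cn u·cn v − sn u·sn v·dn u·dn v)/D = 0.2816021787375681/0.3220734260614538 = 0.8743415505625617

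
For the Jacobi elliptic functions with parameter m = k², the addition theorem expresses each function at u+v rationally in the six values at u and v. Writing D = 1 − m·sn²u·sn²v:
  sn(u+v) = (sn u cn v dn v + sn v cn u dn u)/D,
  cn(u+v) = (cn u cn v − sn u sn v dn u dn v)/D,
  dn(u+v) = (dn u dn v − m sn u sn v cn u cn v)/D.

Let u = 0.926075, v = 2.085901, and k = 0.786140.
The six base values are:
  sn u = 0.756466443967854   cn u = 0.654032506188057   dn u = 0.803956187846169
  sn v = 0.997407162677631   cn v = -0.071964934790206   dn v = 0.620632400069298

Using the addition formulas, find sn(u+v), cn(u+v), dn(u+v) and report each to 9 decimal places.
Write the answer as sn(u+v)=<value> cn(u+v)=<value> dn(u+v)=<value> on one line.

sn(u+v)=0.756989841 cn(u+v)=-0.653426646 dn(u+v)=0.803651665

m = k² = 0.6180160996
D = 1 − m·sn²u·sn²v = 0.6481771113302349
sn(u+v) = (sn u·cn v·dn v + sn v·cn u·dn u)/D = 0.4906634881686872/0.6481771113302349 = 0.7569898405726067
cn(u+v) = (cn u·cn v − sn u·sn v·dn u·dn v)/D = -0.4235361956557482/0.6481771113302349 = -0.6534266456687082
dn(u+v) = (dn u·dn v − m·sn u·sn v·cn u·cn v)/D = 0.5209086144755071/0.6481771113302349 = 0.8036516645989885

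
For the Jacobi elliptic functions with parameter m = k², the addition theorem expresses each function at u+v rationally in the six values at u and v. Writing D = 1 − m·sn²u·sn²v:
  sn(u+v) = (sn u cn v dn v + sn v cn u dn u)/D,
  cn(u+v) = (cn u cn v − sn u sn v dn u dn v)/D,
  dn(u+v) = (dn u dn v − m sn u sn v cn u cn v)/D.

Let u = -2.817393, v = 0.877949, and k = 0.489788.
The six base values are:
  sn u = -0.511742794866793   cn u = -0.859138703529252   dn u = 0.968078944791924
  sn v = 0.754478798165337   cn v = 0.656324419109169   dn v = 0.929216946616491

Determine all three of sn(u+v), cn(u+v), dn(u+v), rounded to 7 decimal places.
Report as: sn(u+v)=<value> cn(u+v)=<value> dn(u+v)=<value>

sn(u+v)=-0.9744539 cn(u+v)=-0.2245878 dn(u+v)=0.8787535

m = k² = 0.239892284944
D = 1 − m·sn²u·sn²v = 0.9642386558164755
sn(u+v) = (sn u·cn v·dn v + sn v·cn u·dn u)/D = -0.9396060852032889/0.9642386558164755 = -0.9744538652701817
cn(u+v) = (cn u·cn v − sn u·sn v·dn u·dn v)/D = -0.2165562052209849/0.9642386558164755 = -0.2245877656062383
dn(u+v) = (dn u·dn v − m·sn u·sn v·cn u·cn v)/D = 0.8473281417238925/0.9642386558164755 = 0.8787535498734094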